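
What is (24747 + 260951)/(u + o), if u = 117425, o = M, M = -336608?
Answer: -285698/219183 ≈ -1.3035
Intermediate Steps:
o = -336608
(24747 + 260951)/(u + o) = (24747 + 260951)/(117425 - 336608) = 285698/(-219183) = 285698*(-1/219183) = -285698/219183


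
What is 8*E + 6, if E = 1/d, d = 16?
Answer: 13/2 ≈ 6.5000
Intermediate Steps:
E = 1/16 ≈ 0.062500
8*E + 6 = 8*(1/16) + 6 = 1/2 + 6 = 13/2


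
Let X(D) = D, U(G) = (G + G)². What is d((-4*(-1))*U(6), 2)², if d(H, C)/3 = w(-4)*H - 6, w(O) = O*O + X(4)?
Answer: 1193149764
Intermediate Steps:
U(G) = 4*G² (U(G) = (2*G)² = 4*G²)
w(O) = 4 + O² (w(O) = O*O + 4 = O² + 4 = 4 + O²)
d(H, C) = -18 + 60*H (d(H, C) = 3*((4 + (-4)²)*H - 6) = 3*((4 + 16)*H - 6) = 3*(20*H - 6) = 3*(-6 + 20*H) = -18 + 60*H)
d((-4*(-1))*U(6), 2)² = (-18 + 60*((-4*(-1))*(4*6²)))² = (-18 + 60*(4*(4*36)))² = (-18 + 60*(4*144))² = (-18 + 60*576)² = (-18 + 34560)² = 34542² = 1193149764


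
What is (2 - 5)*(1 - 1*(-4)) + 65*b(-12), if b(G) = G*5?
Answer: -3915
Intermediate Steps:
b(G) = 5*G
(2 - 5)*(1 - 1*(-4)) + 65*b(-12) = (2 - 5)*(1 - 1*(-4)) + 65*(5*(-12)) = -3*(1 + 4) + 65*(-60) = -3*5 - 3900 = -15 - 3900 = -3915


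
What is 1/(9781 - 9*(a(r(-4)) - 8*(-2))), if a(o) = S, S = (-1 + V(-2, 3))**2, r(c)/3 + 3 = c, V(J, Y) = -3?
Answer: 1/9493 ≈ 0.00010534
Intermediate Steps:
r(c) = -9 + 3*c
S = 16 (S = (-1 - 3)**2 = (-4)**2 = 16)
a(o) = 16
1/(9781 - 9*(a(r(-4)) - 8*(-2))) = 1/(9781 - 9*(16 - 8*(-2))) = 1/(9781 - 9*(16 + 16)) = 1/(9781 - 9*32) = 1/(9781 - 288) = 1/9493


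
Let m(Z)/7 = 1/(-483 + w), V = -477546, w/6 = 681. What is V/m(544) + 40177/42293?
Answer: -72769260998495/296051 ≈ -2.4580e+8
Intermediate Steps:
w = 4086 (w = 6*681 = 4086)
m(Z) = 7/3603 (m(Z) = 7/(-483 + 4086) = 7/3603)
V/m(544) + 40177/42293 = -477546/7/3603 + 40177/42293 = -477546*3603/7 + 40177*(1/42293) = -1720598238/7 + 40177/42293 = -72769260998495/296051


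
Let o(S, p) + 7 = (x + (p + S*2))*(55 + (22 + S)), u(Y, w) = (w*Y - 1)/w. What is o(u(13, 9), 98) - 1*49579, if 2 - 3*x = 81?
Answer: -3306973/81 ≈ -40827.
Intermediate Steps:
x = -79/3 (x = ⅔ - ⅓*81 = ⅔ - 27 = -79/3 ≈ -26.333)
u(Y, w) = (-1 + Y*w)/w (u(Y, w) = (Y*w - 1)/w = (-1 + Y*w)/w)
o(S, p) = -7 + (77 + S)*(-79/3 + p + 2*S) (o(S, p) = -7 + (-79/3 + (p + S*2))*(55 + (22 + S)) = -7 + (-79/3 + (p + 2*S))*(77 + S) = -7 + (-79/3 + p + 2*S)*(77 + S) = -7 + (77 + S)*(-79/3 + p + 2*S))
o(u(13, 9), 98) - 1*49579 = (-6104/3 + 2*(13 - 1/9)² + 77*98 + 383*(13 - 1/9)/3 + (13 - 1/9)*98) - 1*49579 = (-6104/3 + 2*(13 - 1*⅑)² + 7546 + 383*(13 - 1*⅑)/3 + (13 - 1*⅑)*98) - 49579 = (-6104/3 + 2*(13 - ⅑)² + 7546 + 383*(13 - ⅑)/3 + (13 - ⅑)*98) - 49579 = (-6104/3 + 2*(116/9)² + 7546 + (383/3)*(116/9) + (116/9)*98) - 49579 = (-6104/3 + 2*(13456/81) + 7546 + 44428/27 + 11368/9) - 49579 = (-6104/3 + 26912/81 + 7546 + 44428/27 + 11368/9) - 49579 = 708926/81 - 49579 = -3306973/81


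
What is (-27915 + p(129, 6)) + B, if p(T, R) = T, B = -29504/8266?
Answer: -114854290/4133 ≈ -27790.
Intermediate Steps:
B = -14752/4133 (B = -29504*1/8266 = -14752/4133 ≈ -3.5693)
(-27915 + p(129, 6)) + B = (-27915 + 129) - 14752/4133 = -27786 - 14752/4133 = -114854290/4133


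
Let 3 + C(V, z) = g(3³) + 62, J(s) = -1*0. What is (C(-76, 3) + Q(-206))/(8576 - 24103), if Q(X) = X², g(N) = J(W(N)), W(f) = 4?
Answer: -42495/15527 ≈ -2.7368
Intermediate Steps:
J(s) = 0
g(N) = 0
C(V, z) = 59 (C(V, z) = -3 + (0 + 62) = -3 + 62 = 59)
(C(-76, 3) + Q(-206))/(8576 - 24103) = (59 + (-206)²)/(8576 - 24103) = (59 + 42436)/(-15527) = 42495*(-1/15527) = -42495/15527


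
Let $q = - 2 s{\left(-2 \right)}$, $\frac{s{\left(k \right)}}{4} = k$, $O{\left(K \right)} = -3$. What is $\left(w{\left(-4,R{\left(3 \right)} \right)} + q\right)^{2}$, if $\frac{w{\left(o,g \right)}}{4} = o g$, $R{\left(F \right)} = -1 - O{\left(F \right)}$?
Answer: $256$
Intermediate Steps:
$s{\left(k \right)} = 4 k$
$R{\left(F \right)} = 2$ ($R{\left(F \right)} = -1 - -3 = -1 + 3 = 2$)
$w{\left(o,g \right)} = 4 g o$ ($w{\left(o,g \right)} = 4 o g = 4 g o$)
$q = 16$ ($q = - 2 \cdot 4 \left(-2\right) = \left(-2\right) \left(-8\right) = 16$)
$\left(w{\left(-4,R{\left(3 \right)} \right)} + q\right)^{2} = \left(4 \cdot 2 \left(-4\right) + 16\right)^{2} = \left(-32 + 16\right)^{2} = \left(-16\right)^{2} = 256$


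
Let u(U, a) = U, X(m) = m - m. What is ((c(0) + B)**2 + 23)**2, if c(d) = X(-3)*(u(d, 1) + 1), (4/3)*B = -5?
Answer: 351649/256 ≈ 1373.6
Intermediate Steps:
X(m) = 0
B = -15/4 (B = (3/4)*(-5) = -15/4 ≈ -3.7500)
c(d) = 0 (c(d) = 0*(d + 1) = 0*(1 + d) = 0)
((c(0) + B)**2 + 23)**2 = ((0 - 15/4)**2 + 23)**2 = ((-15/4)**2 + 23)**2 = (225/16 + 23)**2 = (593/16)**2 = 351649/256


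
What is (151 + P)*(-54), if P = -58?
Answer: -5022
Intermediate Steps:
(151 + P)*(-54) = (151 - 58)*(-54) = 93*(-54) = -5022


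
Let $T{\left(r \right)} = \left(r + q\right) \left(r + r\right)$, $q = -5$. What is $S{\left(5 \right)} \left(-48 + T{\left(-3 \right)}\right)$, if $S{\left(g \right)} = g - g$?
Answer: $0$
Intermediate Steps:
$T{\left(r \right)} = 2 r \left(-5 + r\right)$ ($T{\left(r \right)} = \left(r - 5\right) \left(r + r\right) = \left(-5 + r\right) 2 r = 2 r \left(-5 + r\right)$)
$S{\left(g \right)} = 0$
$S{\left(5 \right)} \left(-48 + T{\left(-3 \right)}\right) = 0 \left(-48 + 2 \left(-3\right) \left(-5 - 3\right)\right) = 0 \left(-48 + 2 \left(-3\right) \left(-8\right)\right) = 0 \left(-48 + 48\right) = 0 \cdot 0 = 0$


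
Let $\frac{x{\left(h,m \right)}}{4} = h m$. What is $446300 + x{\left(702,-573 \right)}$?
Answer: $-1162684$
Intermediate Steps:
$x{\left(h,m \right)} = 4 h m$
$446300 + x{\left(702,-573 \right)} = 446300 + 4 \cdot 702 \left(-573\right) = 446300 - 1608984 = -1162684$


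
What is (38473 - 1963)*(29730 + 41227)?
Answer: 2590640070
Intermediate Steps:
(38473 - 1963)*(29730 + 41227) = 36510*70957 = 2590640070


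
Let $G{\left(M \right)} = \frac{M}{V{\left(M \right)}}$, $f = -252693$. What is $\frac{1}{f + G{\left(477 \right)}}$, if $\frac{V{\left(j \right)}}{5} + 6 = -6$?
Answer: $- \frac{20}{5054019} \approx -3.9572 \cdot 10^{-6}$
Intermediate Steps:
$V{\left(j \right)} = -60$ ($V{\left(j \right)} = -30 + 5 \left(-6\right) = -30 - 30 = -60$)
$G{\left(M \right)} = - \frac{M}{60}$ ($G{\left(M \right)} = \frac{M}{-60} = M \left(- \frac{1}{60}\right) = - \frac{M}{60}$)
$\frac{1}{f + G{\left(477 \right)}} = \frac{1}{-252693 - \frac{159}{20}} = \frac{1}{- \frac{5054019}{20}} = - \frac{20}{5054019}$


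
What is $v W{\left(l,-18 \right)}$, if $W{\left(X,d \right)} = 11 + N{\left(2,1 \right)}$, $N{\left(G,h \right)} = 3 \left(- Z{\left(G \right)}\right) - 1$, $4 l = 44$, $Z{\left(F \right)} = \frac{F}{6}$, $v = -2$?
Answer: $-18$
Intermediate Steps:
$Z{\left(F \right)} = \frac{F}{6}$ ($Z{\left(F \right)} = F \frac{1}{6} = \frac{F}{6}$)
$l = 11$ ($l = \frac{1}{4} \cdot 44 = 11$)
$N{\left(G,h \right)} = -1 - \frac{G}{2}$ ($N{\left(G,h \right)} = 3 \left(- \frac{G}{6}\right) - 1 = - \frac{G}{2} - 1 = -1 - \frac{G}{2}$)
$W{\left(X,d \right)} = 9$ ($W{\left(X,d \right)} = 11 - 2 = 9$)
$v W{\left(l,-18 \right)} = \left(-2\right) 9 = -18$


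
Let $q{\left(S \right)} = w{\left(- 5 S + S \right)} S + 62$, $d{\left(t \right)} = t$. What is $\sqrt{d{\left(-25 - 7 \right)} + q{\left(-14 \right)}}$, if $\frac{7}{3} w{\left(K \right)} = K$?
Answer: $3 i \sqrt{34} \approx 17.493 i$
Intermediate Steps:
$w{\left(K \right)} = \frac{3 K}{7}$
$q{\left(S \right)} = 62 - \frac{12 S^{2}}{7}$ ($q{\left(S \right)} = \frac{3 \left(- 5 S + S\right)}{7} S + 62 = \frac{3 \left(- 4 S\right)}{7} S + 62 = - \frac{12 S}{7} S + 62 = - \frac{12 S^{2}}{7} + 62 = 62 - \frac{12 S^{2}}{7}$)
$\sqrt{d{\left(-25 - 7 \right)} + q{\left(-14 \right)}} = \sqrt{\left(-25 - 7\right) + \left(62 - \frac{12 \left(-14\right)^{2}}{7}\right)} = \sqrt{\left(-25 - 7\right) + \left(62 - 336\right)} = \sqrt{-32 + \left(62 - 336\right)} = \sqrt{-32 - 274} = \sqrt{-306} = 3 i \sqrt{34}$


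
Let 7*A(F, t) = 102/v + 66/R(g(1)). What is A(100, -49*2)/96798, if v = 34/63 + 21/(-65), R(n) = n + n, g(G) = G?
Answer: 148987/200339594 ≈ 0.00074367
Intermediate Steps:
R(n) = 2*n
v = 887/4095 (v = 34*(1/63) + 21*(-1/65) = 34/63 - 21/65 = 887/4095 ≈ 0.21661)
A(F, t) = 446961/6209 (A(F, t) = (102/(887/4095) + 66/((2*1)))/7 = (102*(4095/887) + 66/2)/7 = (417690/887 + 66*(½))/7 = (417690/887 + 33)/7 = (⅐)*(446961/887) = 446961/6209)
A(100, -49*2)/96798 = (446961/6209)/96798 = (446961/6209)*(1/96798) = 148987/200339594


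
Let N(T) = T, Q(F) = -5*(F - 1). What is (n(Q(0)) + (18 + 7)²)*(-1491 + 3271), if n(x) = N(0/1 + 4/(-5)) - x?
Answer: 1102176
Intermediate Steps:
Q(F) = 5 - 5*F (Q(F) = -5*(-1 + F) = 5 - 5*F)
n(x) = -⅘ - x (n(x) = (0/1 + 4/(-5)) - x = (0*1 + 4*(-⅕)) - x = (0 - ⅘) - x = -⅘ - x)
(n(Q(0)) + (18 + 7)²)*(-1491 + 3271) = ((-⅘ - (5 - 5*0)) + (18 + 7)²)*(-1491 + 3271) = ((-⅘ - (5 + 0)) + 25²)*1780 = ((-⅘ - 1*5) + 625)*1780 = ((-⅘ - 5) + 625)*1780 = (-29/5 + 625)*1780 = (3096/5)*1780 = 1102176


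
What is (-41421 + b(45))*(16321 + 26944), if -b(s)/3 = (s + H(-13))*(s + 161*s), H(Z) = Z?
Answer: -32070657165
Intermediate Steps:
b(s) = -486*s*(-13 + s) (b(s) = -3*(s - 13)*(s + 161*s) = -3*(-13 + s)*162*s = -486*s*(-13 + s))
(-41421 + b(45))*(16321 + 26944) = (-41421 + 486*45*(13 - 1*45))*(16321 + 26944) = (-41421 + 486*45*(13 - 45))*43265 = (-41421 + 486*45*(-32))*43265 = (-41421 - 699840)*43265 = -741261*43265 = -32070657165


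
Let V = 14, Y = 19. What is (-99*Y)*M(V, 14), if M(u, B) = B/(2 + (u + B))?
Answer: -4389/5 ≈ -877.80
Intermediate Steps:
M(u, B) = B/(2 + B + u) (M(u, B) = B/(2 + (B + u)) = B/(2 + B + u))
(-99*Y)*M(V, 14) = (-99*19)*(14/(2 + 14 + 14)) = -26334/30 = -1881*7/15 = -4389/5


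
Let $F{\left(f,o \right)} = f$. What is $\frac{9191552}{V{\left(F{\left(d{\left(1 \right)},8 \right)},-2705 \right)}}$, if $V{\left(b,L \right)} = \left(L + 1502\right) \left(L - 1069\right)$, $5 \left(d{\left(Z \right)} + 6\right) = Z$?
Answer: $\frac{4595776}{2270061} \approx 2.0245$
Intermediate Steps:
$d{\left(Z \right)} = -6 + \frac{Z}{5}$
$V{\left(b,L \right)} = \left(-1069 + L\right) \left(1502 + L\right)$ ($V{\left(b,L \right)} = \left(1502 + L\right) \left(-1069 + L\right) = \left(-1069 + L\right) \left(1502 + L\right)$)
$\frac{9191552}{V{\left(F{\left(d{\left(1 \right)},8 \right)},-2705 \right)}} = \frac{9191552}{-1605638 + \left(-2705\right)^{2} + 433 \left(-2705\right)} = \frac{9191552}{-1605638 + 7317025 - 1171265} = \frac{9191552}{4540122} = 9191552 \cdot \frac{1}{4540122} = \frac{4595776}{2270061}$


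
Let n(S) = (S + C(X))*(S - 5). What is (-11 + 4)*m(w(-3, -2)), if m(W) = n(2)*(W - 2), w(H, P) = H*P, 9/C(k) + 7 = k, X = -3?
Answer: 462/5 ≈ 92.400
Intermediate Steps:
C(k) = 9/(-7 + k)
n(S) = (-5 + S)*(-9/10 + S) (n(S) = (S + 9/(-7 - 3))*(S - 5) = (S + 9/(-10))*(-5 + S) = (S + 9*(-1/10))*(-5 + S) = (S - 9/10)*(-5 + S) = (-9/10 + S)*(-5 + S) = (-5 + S)*(-9/10 + S))
m(W) = 33/5 - 33*W/10 (m(W) = (9/2 + 2**2 - 59/10*2)*(W - 2) = (9/2 + 4 - 59/5)*(-2 + W) = -33*(-2 + W)/10 = 33/5 - 33*W/10)
(-11 + 4)*m(w(-3, -2)) = (-11 + 4)*(33/5 - (-99)*(-2)/10) = -7*(33/5 - 33/10*6) = -7*(33/5 - 99/5) = -7*(-66/5) = 462/5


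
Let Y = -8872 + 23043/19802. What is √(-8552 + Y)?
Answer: I*√6831828713010/19802 ≈ 132.0*I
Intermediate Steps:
Y = -175660301/19802 (Y = -8872 + 23043*(1/19802) = -8872 + 23043/19802 = -175660301/19802 ≈ -8870.8)
√(-8552 + Y) = √(-8552 - 175660301/19802) = √(-345007005/19802) = I*√6831828713010/19802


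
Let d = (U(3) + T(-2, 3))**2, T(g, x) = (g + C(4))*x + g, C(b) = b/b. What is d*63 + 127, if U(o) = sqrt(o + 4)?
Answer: 2143 - 630*sqrt(7) ≈ 476.18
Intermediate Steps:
C(b) = 1
U(o) = sqrt(4 + o)
T(g, x) = g + x*(1 + g) (T(g, x) = (g + 1)*x + g = (1 + g)*x + g = x*(1 + g) + g = g + x*(1 + g))
d = (-5 + sqrt(7))**2 (d = (sqrt(4 + 3) + (-2 + 3 - 2*3))**2 = (sqrt(7) + (-2 + 3 - 6))**2 = (sqrt(7) - 5)**2 = (-5 + sqrt(7))**2 ≈ 5.5425)
d*63 + 127 = (5 - sqrt(7))**2*63 + 127 = 63*(5 - sqrt(7))**2 + 127 = 127 + 63*(5 - sqrt(7))**2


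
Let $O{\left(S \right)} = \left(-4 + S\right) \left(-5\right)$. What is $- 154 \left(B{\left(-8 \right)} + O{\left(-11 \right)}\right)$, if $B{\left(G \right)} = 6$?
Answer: $-12474$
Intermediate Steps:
$O{\left(S \right)} = 20 - 5 S$
$- 154 \left(B{\left(-8 \right)} + O{\left(-11 \right)}\right) = - 154 \left(6 + \left(20 - -55\right)\right) = - 154 \left(6 + \left(20 + 55\right)\right) = - 154 \left(6 + 75\right) = \left(-154\right) 81 = -12474$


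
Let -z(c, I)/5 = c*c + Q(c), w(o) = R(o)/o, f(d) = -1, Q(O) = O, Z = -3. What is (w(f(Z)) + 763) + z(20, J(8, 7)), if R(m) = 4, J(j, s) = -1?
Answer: -1341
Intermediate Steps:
w(o) = 4/o
z(c, I) = -5*c - 5*c² (z(c, I) = -5*(c*c + c) = -5*(c² + c) = -5*(c + c²) = -5*c - 5*c²)
(w(f(Z)) + 763) + z(20, J(8, 7)) = (4/(-1) + 763) + 5*20*(-1 - 1*20) = (4*(-1) + 763) + 5*20*(-1 - 20) = (-4 + 763) + 5*20*(-21) = 759 - 2100 = -1341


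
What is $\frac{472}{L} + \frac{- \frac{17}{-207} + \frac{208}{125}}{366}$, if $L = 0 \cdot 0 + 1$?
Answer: $\frac{4470003181}{9470250} \approx 472.0$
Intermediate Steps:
$L = 1$ ($L = 0 + 1 = 1$)
$\frac{472}{L} + \frac{- \frac{17}{-207} + \frac{208}{125}}{366} = \frac{472}{1} + \frac{- \frac{17}{-207} + \frac{208}{125}}{366} = 472 \cdot 1 + \left(\left(-17\right) \left(- \frac{1}{207}\right) + 208 \cdot \frac{1}{125}\right) \frac{1}{366} = 472 + \left(\frac{17}{207} + \frac{208}{125}\right) \frac{1}{366} = 472 + \frac{45181}{25875} \cdot \frac{1}{366} = 472 + \frac{45181}{9470250} = \frac{4470003181}{9470250}$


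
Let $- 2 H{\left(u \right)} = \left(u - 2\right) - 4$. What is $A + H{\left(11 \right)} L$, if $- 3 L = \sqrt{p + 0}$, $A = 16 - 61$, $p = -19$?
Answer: $-45 + \frac{5 i \sqrt{19}}{6} \approx -45.0 + 3.6324 i$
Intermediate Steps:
$A = -45$
$H{\left(u \right)} = 3 - \frac{u}{2}$ ($H{\left(u \right)} = - \frac{\left(u - 2\right) - 4}{2} = - \frac{\left(-2 + u\right) - 4}{2} = - \frac{-6 + u}{2} = 3 - \frac{u}{2}$)
$L = - \frac{i \sqrt{19}}{3}$ ($L = - \frac{\sqrt{-19 + 0}}{3} = - \frac{\sqrt{-19}}{3} = - \frac{i \sqrt{19}}{3} \approx - 1.453 i$)
$A + H{\left(11 \right)} L = -45 + \left(3 - \frac{11}{2}\right) \left(- \frac{i \sqrt{19}}{3}\right) = -45 - \frac{5 \left(- \frac{i \sqrt{19}}{3}\right)}{2} = -45 + \frac{5 i \sqrt{19}}{6}$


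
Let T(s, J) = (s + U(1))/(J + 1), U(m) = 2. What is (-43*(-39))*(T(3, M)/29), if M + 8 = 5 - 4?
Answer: -2795/58 ≈ -48.190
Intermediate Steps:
M = -7 (M = -8 + (5 - 4) = -8 + 1 = -7)
T(s, J) = (2 + s)/(1 + J) (T(s, J) = (s + 2)/(J + 1) = (2 + s)/(1 + J))
(-43*(-39))*(T(3, M)/29) = (-43*(-39))*(((2 + 3)/(1 - 7))/29) = 1677*((5/(-6))*(1/29)) = 1677*(-⅙*5*(1/29)) = 1677*(-⅚*1/29) = 1677*(-5/174) = -2795/58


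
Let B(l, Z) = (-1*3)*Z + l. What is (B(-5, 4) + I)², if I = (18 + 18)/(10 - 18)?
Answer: 1849/4 ≈ 462.25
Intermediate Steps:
I = -9/2 (I = 36/(-8) = 36*(-⅛) = -9/2 ≈ -4.5000)
B(l, Z) = l - 3*Z (B(l, Z) = -3*Z + l = l - 3*Z)
(B(-5, 4) + I)² = ((-5 - 3*4) - 9/2)² = ((-5 - 12) - 9/2)² = (-17 - 9/2)² = (-43/2)² = 1849/4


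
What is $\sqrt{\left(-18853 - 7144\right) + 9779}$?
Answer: $3 i \sqrt{1802} \approx 127.35 i$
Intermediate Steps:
$\sqrt{\left(-18853 - 7144\right) + 9779} = \sqrt{-25997 + 9779} = \sqrt{-16218} = 3 i \sqrt{1802}$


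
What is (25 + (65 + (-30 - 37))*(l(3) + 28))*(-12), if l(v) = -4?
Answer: 276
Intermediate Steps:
(25 + (65 + (-30 - 37))*(l(3) + 28))*(-12) = (25 + (65 + (-30 - 37))*(-4 + 28))*(-12) = (25 + (65 - 67)*24)*(-12) = (25 - 2*24)*(-12) = (25 - 48)*(-12) = -23*(-12) = 276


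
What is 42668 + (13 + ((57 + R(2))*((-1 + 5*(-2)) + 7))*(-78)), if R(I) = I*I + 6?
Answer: 63585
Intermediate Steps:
R(I) = 6 + I² (R(I) = I² + 6 = 6 + I²)
42668 + (13 + ((57 + R(2))*((-1 + 5*(-2)) + 7))*(-78)) = 42668 + (13 + ((57 + (6 + 2²))*((-1 + 5*(-2)) + 7))*(-78)) = 42668 + (13 + ((57 + (6 + 4))*((-1 - 10) + 7))*(-78)) = 42668 + (13 + ((57 + 10)*(-11 + 7))*(-78)) = 42668 + (13 + (67*(-4))*(-78)) = 42668 + (13 - 268*(-78)) = 42668 + (13 + 20904) = 42668 + 20917 = 63585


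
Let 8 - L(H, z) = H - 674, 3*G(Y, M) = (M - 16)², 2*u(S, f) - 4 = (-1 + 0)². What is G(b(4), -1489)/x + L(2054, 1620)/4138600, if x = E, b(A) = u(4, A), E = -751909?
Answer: -2344281830611/2333887940550 ≈ -1.0045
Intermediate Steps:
u(S, f) = 5/2 (u(S, f) = 2 + (-1 + 0)²/2 = 2 + (½)*(-1)² = 2 + (½)*1 = 2 + ½ = 5/2)
b(A) = 5/2
G(Y, M) = (-16 + M)²/3 (G(Y, M) = (M - 16)²/3 = (-16 + M)²/3)
L(H, z) = 682 - H (L(H, z) = 8 - (H - 674) = 8 - (-674 + H) = 8 + (674 - H) = 682 - H)
x = -751909
G(b(4), -1489)/x + L(2054, 1620)/4138600 = ((-16 - 1489)²/3)/(-751909) + (682 - 1*2054)/4138600 = ((⅓)*(-1505)²)*(-1/751909) + (682 - 2054)*(1/4138600) = ((⅓)*2265025)*(-1/751909) - 1372*1/4138600 = (2265025/3)*(-1/751909) - 343/1034650 = -2265025/2255727 - 343/1034650 = -2344281830611/2333887940550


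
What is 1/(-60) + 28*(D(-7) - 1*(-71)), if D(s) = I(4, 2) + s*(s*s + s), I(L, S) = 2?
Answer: -371281/60 ≈ -6188.0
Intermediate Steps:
D(s) = 2 + s*(s + s**2) (D(s) = 2 + s*(s*s + s) = 2 + s*(s**2 + s) = 2 + s*(s + s**2))
1/(-60) + 28*(D(-7) - 1*(-71)) = 1/(-60) + 28*((2 + (-7)**2 + (-7)**3) - 1*(-71)) = -1/60 + 28*((2 + 49 - 343) + 71) = -1/60 + 28*(-292 + 71) = -1/60 + 28*(-221) = -1/60 - 6188 = -371281/60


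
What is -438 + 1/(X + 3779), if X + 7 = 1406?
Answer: -2267963/5178 ≈ -438.00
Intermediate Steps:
X = 1399 (X = -7 + 1406 = 1399)
-438 + 1/(X + 3779) = -438 + 1/(1399 + 3779) = -438 + 1/5178 = -2267963/5178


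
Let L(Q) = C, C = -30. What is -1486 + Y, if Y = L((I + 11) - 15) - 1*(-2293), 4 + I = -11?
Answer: 777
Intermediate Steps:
I = -15 (I = -4 - 11 = -15)
L(Q) = -30
Y = 2263 (Y = -30 - 1*(-2293) = -30 + 2293 = 2263)
-1486 + Y = -1486 + 2263 = 777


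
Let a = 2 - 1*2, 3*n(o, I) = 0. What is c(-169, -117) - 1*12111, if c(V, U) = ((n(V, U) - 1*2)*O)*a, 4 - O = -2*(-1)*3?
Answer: -12111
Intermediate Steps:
n(o, I) = 0 (n(o, I) = (1/3)*0 = 0)
a = 0 (a = 2 - 2 = 0)
O = -2 (O = 4 - (-2*(-1))*3 = 4 - 2*3 = 4 - 1*6 = 4 - 6 = -2)
c(V, U) = 0 (c(V, U) = ((0 - 1*2)*(-2))*0 = ((0 - 2)*(-2))*0 = -2*(-2)*0 = 4*0 = 0)
c(-169, -117) - 1*12111 = 0 - 1*12111 = 0 - 12111 = -12111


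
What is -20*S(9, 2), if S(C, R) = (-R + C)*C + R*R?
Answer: -1340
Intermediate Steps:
S(C, R) = R² + C*(C - R) (S(C, R) = (C - R)*C + R² = C*(C - R) + R² = R² + C*(C - R))
-20*S(9, 2) = -20*(9² + 2² - 1*9*2) = -20*(81 + 4 - 18) = -20*67 = -1340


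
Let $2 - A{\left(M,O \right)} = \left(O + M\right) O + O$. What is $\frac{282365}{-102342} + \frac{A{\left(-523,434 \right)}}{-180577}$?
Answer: $- \frac{54897474953}{18480611334} \approx -2.9705$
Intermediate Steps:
$A{\left(M,O \right)} = 2 - O - O \left(M + O\right)$ ($A{\left(M,O \right)} = 2 - \left(\left(O + M\right) O + O\right) = 2 - \left(\left(M + O\right) O + O\right) = 2 - \left(O \left(M + O\right) + O\right) = 2 - \left(O + O \left(M + O\right)\right) = 2 - O - O \left(M + O\right)$)
$\frac{282365}{-102342} + \frac{A{\left(-523,434 \right)}}{-180577} = \frac{282365}{-102342} + \frac{2 - 434 - 434^{2} - \left(-523\right) 434}{-180577} = 282365 \left(- \frac{1}{102342}\right) + \left(2 - 434 - 188356 + 226982\right) \left(- \frac{1}{180577}\right) = - \frac{282365}{102342} + \left(2 - 434 - 188356 + 226982\right) \left(- \frac{1}{180577}\right) = - \frac{282365}{102342} + 38194 \left(- \frac{1}{180577}\right) = - \frac{282365}{102342} - \frac{38194}{180577} = - \frac{54897474953}{18480611334}$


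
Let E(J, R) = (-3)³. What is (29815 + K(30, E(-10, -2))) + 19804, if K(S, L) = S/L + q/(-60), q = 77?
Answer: 8930989/180 ≈ 49617.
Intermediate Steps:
E(J, R) = -27
K(S, L) = -77/60 + S/L (K(S, L) = S/L + 77/(-60) = S/L + 77*(-1/60) = S/L - 77/60 = -77/60 + S/L)
(29815 + K(30, E(-10, -2))) + 19804 = (29815 + (-77/60 + 30/(-27))) + 19804 = (29815 + (-77/60 + 30*(-1/27))) + 19804 = (29815 + (-77/60 - 10/9)) + 19804 = (29815 - 431/180) + 19804 = 5366269/180 + 19804 = 8930989/180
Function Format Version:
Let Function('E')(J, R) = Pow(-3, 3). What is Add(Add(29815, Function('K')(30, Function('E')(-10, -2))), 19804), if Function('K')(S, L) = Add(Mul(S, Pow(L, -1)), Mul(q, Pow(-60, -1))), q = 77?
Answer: Rational(8930989, 180) ≈ 49617.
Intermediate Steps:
Function('E')(J, R) = -27
Function('K')(S, L) = Add(Rational(-77, 60), Mul(S, Pow(L, -1))) (Function('K')(S, L) = Add(Mul(S, Pow(L, -1)), Mul(77, Pow(-60, -1))) = Add(Mul(S, Pow(L, -1)), Mul(77, Rational(-1, 60))) = Add(Mul(S, Pow(L, -1)), Rational(-77, 60)) = Add(Rational(-77, 60), Mul(S, Pow(L, -1))))
Add(Add(29815, Function('K')(30, Function('E')(-10, -2))), 19804) = Add(Add(29815, Add(Rational(-77, 60), Mul(30, Pow(-27, -1)))), 19804) = Add(Add(29815, Add(Rational(-77, 60), Mul(30, Rational(-1, 27)))), 19804) = Add(Add(29815, Add(Rational(-77, 60), Rational(-10, 9))), 19804) = Add(Add(29815, Rational(-431, 180)), 19804) = Add(Rational(5366269, 180), 19804) = Rational(8930989, 180)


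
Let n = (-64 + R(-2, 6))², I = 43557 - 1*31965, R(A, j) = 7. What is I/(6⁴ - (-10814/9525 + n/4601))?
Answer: 508013893800/56815392889 ≈ 8.9415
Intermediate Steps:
I = 11592 (I = 43557 - 31965 = 11592)
n = 3249 (n = (-64 + 7)² = (-57)² = 3249)
I/(6⁴ - (-10814/9525 + n/4601)) = 11592/(6⁴ - (-10814/9525 + 3249/4601)) = 11592/(1296 - (-10814*1/9525 + 3249*(1/4601))) = 11592/(1296 - (-10814/9525 + 3249/4601)) = 11592/(1296 - 1*(-18808489/43824525)) = 11592/(1296 + 18808489/43824525) = 11592/(56815392889/43824525) = 11592*(43824525/56815392889) = 508013893800/56815392889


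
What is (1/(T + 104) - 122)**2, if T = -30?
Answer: 81486729/5476 ≈ 14881.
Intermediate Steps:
(1/(T + 104) - 122)**2 = (1/(-30 + 104) - 122)**2 = (1/74 - 122)**2 = (-9027/74)**2 = 81486729/5476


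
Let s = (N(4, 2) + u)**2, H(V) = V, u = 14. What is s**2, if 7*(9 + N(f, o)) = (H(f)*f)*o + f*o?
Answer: 31640625/2401 ≈ 13178.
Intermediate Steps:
N(f, o) = -9 + f*o/7 + o*f**2/7 (N(f, o) = -9 + ((f*f)*o + f*o)/7 = -9 + (f**2*o + f*o)/7 = -9 + (o*f**2 + f*o)/7 = -9 + (f*o + o*f**2)/7 = -9 + (f*o/7 + o*f**2/7) = -9 + f*o/7 + o*f**2/7)
s = 5625/49 (s = ((-9 + (1/7)*4*2 + (1/7)*2*4**2) + 14)**2 = ((-9 + 8/7 + (1/7)*2*16) + 14)**2 = ((-9 + 8/7 + 32/7) + 14)**2 = (-23/7 + 14)**2 = (75/7)**2 = 5625/49 ≈ 114.80)
s**2 = (5625/49)**2 = 31640625/2401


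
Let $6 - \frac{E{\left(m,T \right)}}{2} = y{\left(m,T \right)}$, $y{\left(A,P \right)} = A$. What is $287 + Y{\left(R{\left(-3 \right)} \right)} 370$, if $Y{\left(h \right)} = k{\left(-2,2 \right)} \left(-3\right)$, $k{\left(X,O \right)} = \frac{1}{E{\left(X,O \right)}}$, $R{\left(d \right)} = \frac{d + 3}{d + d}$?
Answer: $\frac{1741}{8} \approx 217.63$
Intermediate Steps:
$E{\left(m,T \right)} = 12 - 2 m$
$R{\left(d \right)} = \frac{3 + d}{2 d}$
$k{\left(X,O \right)} = \frac{1}{12 - 2 X}$
$Y{\left(h \right)} = - \frac{3}{16}$ ($Y{\left(h \right)} = - \frac{1}{-12 + 2 \left(-2\right)} \left(-3\right) = - \frac{1}{-12 - 4} \left(-3\right) = - \frac{1}{-16} \left(-3\right) = \left(-1\right) \left(- \frac{1}{16}\right) \left(-3\right) = \frac{1}{16} \left(-3\right) = - \frac{3}{16}$)
$287 + Y{\left(R{\left(-3 \right)} \right)} 370 = 287 - \frac{555}{8} = \frac{1741}{8}$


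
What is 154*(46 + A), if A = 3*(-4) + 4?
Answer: 5852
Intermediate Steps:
A = -8 (A = -12 + 4 = -8)
154*(46 + A) = 154*(46 - 8) = 154*38 = 5852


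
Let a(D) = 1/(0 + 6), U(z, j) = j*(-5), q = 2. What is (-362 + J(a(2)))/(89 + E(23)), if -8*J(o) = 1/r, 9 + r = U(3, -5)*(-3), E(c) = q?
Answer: -243263/61152 ≈ -3.9780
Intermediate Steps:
U(z, j) = -5*j
E(c) = 2
a(D) = ⅙ (a(D) = 1/6 = ⅙)
r = -84 (r = -9 - 5*(-5)*(-3) = -9 + 25*(-3) = -9 - 75 = -84)
J(o) = 1/672 (J(o) = -⅛/(-84) = -⅛*(-1/84) = 1/672)
(-362 + J(a(2)))/(89 + E(23)) = (-362 + 1/672)/(89 + 2) = -243263/672/91 = -243263/672*1/91 = -243263/61152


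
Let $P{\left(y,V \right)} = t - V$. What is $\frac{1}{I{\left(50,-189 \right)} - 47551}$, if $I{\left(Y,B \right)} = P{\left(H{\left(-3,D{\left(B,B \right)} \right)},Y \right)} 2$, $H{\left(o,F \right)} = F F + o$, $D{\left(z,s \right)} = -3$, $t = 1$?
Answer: $- \frac{1}{47649} \approx -2.0987 \cdot 10^{-5}$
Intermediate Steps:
$H{\left(o,F \right)} = o + F^{2}$ ($H{\left(o,F \right)} = F^{2} + o = o + F^{2}$)
$P{\left(y,V \right)} = 1 - V$
$I{\left(Y,B \right)} = 2 - 2 Y$ ($I{\left(Y,B \right)} = \left(1 - Y\right) 2 = 2 - 2 Y$)
$\frac{1}{I{\left(50,-189 \right)} - 47551} = \frac{1}{\left(2 - 100\right) - 47551} = \frac{1}{-98 - 47551} = \frac{1}{-47649} = - \frac{1}{47649}$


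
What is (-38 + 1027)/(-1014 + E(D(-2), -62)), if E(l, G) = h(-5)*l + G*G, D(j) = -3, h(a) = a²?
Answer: 989/2755 ≈ 0.35898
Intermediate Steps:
E(l, G) = G² + 25*l (E(l, G) = (-5)²*l + G*G = 25*l + G² = G² + 25*l)
(-38 + 1027)/(-1014 + E(D(-2), -62)) = (-38 + 1027)/(-1014 + ((-62)² + 25*(-3))) = 989/(-1014 + (3844 - 75)) = 989/(-1014 + 3769) = 989/2755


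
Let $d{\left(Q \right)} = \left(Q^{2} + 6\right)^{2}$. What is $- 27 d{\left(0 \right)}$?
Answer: $-972$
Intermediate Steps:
$d{\left(Q \right)} = \left(6 + Q^{2}\right)^{2}$
$- 27 d{\left(0 \right)} = - 27 \left(6 + 0^{2}\right)^{2} = - 27 \left(6 + 0\right)^{2} = - 27 \cdot 6^{2} = \left(-27\right) 36 = -972$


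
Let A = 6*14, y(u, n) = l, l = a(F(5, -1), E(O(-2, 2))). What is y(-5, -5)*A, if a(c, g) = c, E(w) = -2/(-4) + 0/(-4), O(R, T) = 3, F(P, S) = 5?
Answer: 420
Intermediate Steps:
E(w) = 1/2 (E(w) = -2*(-1/4) + 0*(-1/4) = 1/2 + 0 = 1/2)
l = 5
y(u, n) = 5
A = 84
y(-5, -5)*A = 5*84 = 420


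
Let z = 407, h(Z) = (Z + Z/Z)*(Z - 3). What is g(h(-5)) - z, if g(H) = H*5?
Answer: -247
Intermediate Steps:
h(Z) = (1 + Z)*(-3 + Z) (h(Z) = (Z + 1)*(-3 + Z) = (1 + Z)*(-3 + Z))
g(H) = 5*H
g(h(-5)) - z = 5*(-3 + (-5)**2 - 2*(-5)) - 1*407 = 5*(-3 + 25 + 10) - 407 = 5*32 - 407 = 160 - 407 = -247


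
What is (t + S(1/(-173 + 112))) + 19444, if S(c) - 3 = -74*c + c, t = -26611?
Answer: -436931/61 ≈ -7162.8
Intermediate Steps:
S(c) = 3 - 73*c (S(c) = 3 + (-74*c + c) = 3 - 73*c)
(t + S(1/(-173 + 112))) + 19444 = (-26611 + (3 - 73/(-173 + 112))) + 19444 = (-26611 + (3 - 73/(-61))) + 19444 = (-26611 + (3 - 73*(-1/61))) + 19444 = (-26611 + (3 + 73/61)) + 19444 = (-26611 + 256/61) + 19444 = -1623015/61 + 19444 = -436931/61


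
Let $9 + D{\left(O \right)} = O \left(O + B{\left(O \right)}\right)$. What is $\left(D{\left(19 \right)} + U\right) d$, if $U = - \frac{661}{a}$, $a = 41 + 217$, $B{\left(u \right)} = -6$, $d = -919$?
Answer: $- \frac{55822817}{258} \approx -2.1637 \cdot 10^{5}$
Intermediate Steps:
$a = 258$
$D{\left(O \right)} = -9 + O \left(-6 + O\right)$ ($D{\left(O \right)} = -9 + O \left(O - 6\right) = -9 + O \left(-6 + O\right)$)
$U = - \frac{661}{258} \approx -2.562$
$\left(D{\left(19 \right)} + U\right) d = \left(\left(-9 + 19^{2} - 114\right) - \frac{661}{258}\right) \left(-919\right) = \left(\left(-9 + 361 - 114\right) - \frac{661}{258}\right) \left(-919\right) = \left(238 - \frac{661}{258}\right) \left(-919\right) = \frac{60743}{258} \left(-919\right) = - \frac{55822817}{258}$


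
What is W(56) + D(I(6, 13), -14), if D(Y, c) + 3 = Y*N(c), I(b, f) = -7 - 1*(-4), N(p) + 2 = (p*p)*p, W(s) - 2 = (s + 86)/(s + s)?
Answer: 461343/56 ≈ 8238.3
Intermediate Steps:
W(s) = 2 + (86 + s)/(2*s) (W(s) = 2 + (s + 86)/(s + s) = 2 + (86 + s)/((2*s)) = 2 + (86 + s)*(1/(2*s)) = 2 + (86 + s)/(2*s))
N(p) = -2 + p³ (N(p) = -2 + (p*p)*p = -2 + p²*p = -2 + p³)
I(b, f) = -3 (I(b, f) = -7 + 4 = -3)
D(Y, c) = -3 + Y*(-2 + c³)
W(56) + D(I(6, 13), -14) = (5/2 + 43/56) + (-3 - 3*(-2 + (-14)³)) = (5/2 + 43*(1/56)) + (-3 - 3*(-2 - 2744)) = (5/2 + 43/56) + (-3 - 3*(-2746)) = 183/56 + (-3 + 8238) = 183/56 + 8235 = 461343/56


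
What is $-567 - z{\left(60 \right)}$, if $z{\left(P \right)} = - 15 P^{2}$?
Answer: $53433$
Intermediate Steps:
$-567 - z{\left(60 \right)} = -567 - - 15 \cdot 60^{2} = -567 - \left(-15\right) 3600 = -567 - -54000 = -567 + 54000 = 53433$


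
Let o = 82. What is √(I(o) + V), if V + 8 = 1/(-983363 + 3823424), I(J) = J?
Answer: √596880042635415/2840061 ≈ 8.6023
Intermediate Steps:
V = -22720487/2840061 (V = -8 + 1/(-983363 + 3823424) = -8 + 1/2840061 = -22720487/2840061 ≈ -8.0000)
√(I(o) + V) = √(82 - 22720487/2840061) = √(210164515/2840061) = √596880042635415/2840061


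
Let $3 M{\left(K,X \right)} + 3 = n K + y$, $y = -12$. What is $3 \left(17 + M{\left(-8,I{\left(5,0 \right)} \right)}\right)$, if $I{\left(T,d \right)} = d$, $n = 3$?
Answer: $12$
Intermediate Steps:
$M{\left(K,X \right)} = -5 + K$ ($M{\left(K,X \right)} = -1 + \frac{3 K - 12}{3} = -1 + \frac{-12 + 3 K}{3} = -1 + \left(-4 + K\right) = -5 + K$)
$3 \left(17 + M{\left(-8,I{\left(5,0 \right)} \right)}\right) = 3 \left(17 - 13\right) = 3 \cdot 4 = 12$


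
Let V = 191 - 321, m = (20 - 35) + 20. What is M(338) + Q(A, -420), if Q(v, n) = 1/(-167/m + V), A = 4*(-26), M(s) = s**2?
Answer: 93337343/817 ≈ 1.1424e+5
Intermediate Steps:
m = 5 (m = -15 + 20 = 5)
V = -130
A = -104
Q(v, n) = -5/817 (Q(v, n) = 1/(-167/5 - 130) = 1/(-817/5) = -5/817)
M(338) + Q(A, -420) = 338**2 - 5/817 = 114244 - 5/817 = 93337343/817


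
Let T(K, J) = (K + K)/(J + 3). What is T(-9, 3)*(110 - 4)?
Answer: -318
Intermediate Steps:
T(K, J) = 2*K/(3 + J) (T(K, J) = (2*K)/(3 + J) = 2*K/(3 + J))
T(-9, 3)*(110 - 4) = (2*(-9)/(3 + 3))*(110 - 4) = (2*(-9)/6)*106 = (2*(-9)*(⅙))*106 = -3*106 = -318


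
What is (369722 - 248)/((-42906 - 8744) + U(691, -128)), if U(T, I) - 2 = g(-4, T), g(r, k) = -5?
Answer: -52782/7379 ≈ -7.1530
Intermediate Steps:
U(T, I) = -3 (U(T, I) = 2 - 5 = -3)
(369722 - 248)/((-42906 - 8744) + U(691, -128)) = (369722 - 248)/((-42906 - 8744) - 3) = 369474/(-51650 - 3) = 369474/(-51653) = 369474*(-1/51653) = -52782/7379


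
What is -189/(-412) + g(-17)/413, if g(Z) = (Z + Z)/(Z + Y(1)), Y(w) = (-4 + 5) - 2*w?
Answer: 709517/1531404 ≈ 0.46331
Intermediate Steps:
Y(w) = 1 - 2*w
g(Z) = 2*Z/(-1 + Z) (g(Z) = (Z + Z)/(Z + (1 - 2*1)) = (2*Z)/(Z + (1 - 2)) = (2*Z)/(Z - 1) = (2*Z)/(-1 + Z) = 2*Z/(-1 + Z))
-189/(-412) + g(-17)/413 = -189/(-412) + (2*(-17)/(-1 - 17))/413 = -189*(-1/412) + (2*(-17)/(-18))*(1/413) = 189/412 + (2*(-17)*(-1/18))*(1/413) = 189/412 + (17/9)*(1/413) = 189/412 + 17/3717 = 709517/1531404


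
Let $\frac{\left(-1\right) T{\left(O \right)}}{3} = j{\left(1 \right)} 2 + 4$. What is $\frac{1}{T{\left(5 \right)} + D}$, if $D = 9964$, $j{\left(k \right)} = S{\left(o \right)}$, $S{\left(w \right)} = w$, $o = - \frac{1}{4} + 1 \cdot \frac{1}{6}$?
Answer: $\frac{2}{19905} \approx 0.00010048$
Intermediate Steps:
$o = - \frac{1}{12}$ ($o = \left(-1\right) \frac{1}{4} + 1 \cdot \frac{1}{6} = - \frac{1}{4} + \frac{1}{6} = - \frac{1}{12} \approx -0.083333$)
$j{\left(k \right)} = - \frac{1}{12}$
$T{\left(O \right)} = - \frac{23}{2}$ ($T{\left(O \right)} = - 3 \left(\left(- \frac{1}{12}\right) 2 + 4\right) = - 3 \left(- \frac{1}{6} + 4\right) = \left(-3\right) \frac{23}{6} = - \frac{23}{2}$)
$\frac{1}{T{\left(5 \right)} + D} = \frac{1}{- \frac{23}{2} + 9964} = \frac{1}{\frac{19905}{2}} = \frac{2}{19905}$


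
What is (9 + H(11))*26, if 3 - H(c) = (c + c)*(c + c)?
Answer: -12272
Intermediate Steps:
H(c) = 3 - 4*c**2 (H(c) = 3 - (c + c)*(c + c) = 3 - 2*c*2*c = 3 - 4*c**2)
(9 + H(11))*26 = (9 + (3 - 4*11**2))*26 = (9 + (3 - 4*121))*26 = (9 + (3 - 484))*26 = (9 - 481)*26 = -472*26 = -12272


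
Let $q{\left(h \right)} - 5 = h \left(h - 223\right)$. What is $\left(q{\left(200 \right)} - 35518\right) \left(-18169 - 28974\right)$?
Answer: $1891047159$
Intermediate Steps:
$q{\left(h \right)} = 5 + h \left(-223 + h\right)$ ($q{\left(h \right)} = 5 + h \left(h - 223\right) = 5 + h \left(-223 + h\right)$)
$\left(q{\left(200 \right)} - 35518\right) \left(-18169 - 28974\right) = \left(\left(5 + 200^{2} - 44600\right) - 35518\right) \left(-18169 - 28974\right) = \left(\left(5 + 40000 - 44600\right) - 35518\right) \left(-47143\right) = \left(-4595 - 35518\right) \left(-47143\right) = \left(-40113\right) \left(-47143\right) = 1891047159$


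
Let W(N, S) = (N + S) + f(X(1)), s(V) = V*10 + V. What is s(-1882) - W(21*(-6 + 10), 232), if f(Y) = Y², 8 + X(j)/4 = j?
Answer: -21802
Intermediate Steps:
X(j) = -32 + 4*j
s(V) = 11*V (s(V) = 10*V + V = 11*V)
W(N, S) = 784 + N + S (W(N, S) = (N + S) + (-32 + 4*1)² = (N + S) + (-32 + 4)² = (N + S) + (-28)² = (N + S) + 784 = 784 + N + S)
s(-1882) - W(21*(-6 + 10), 232) = 11*(-1882) - (784 + 21*(-6 + 10) + 232) = -20702 - (784 + 21*4 + 232) = -20702 - (784 + 84 + 232) = -20702 - 1*1100 = -20702 - 1100 = -21802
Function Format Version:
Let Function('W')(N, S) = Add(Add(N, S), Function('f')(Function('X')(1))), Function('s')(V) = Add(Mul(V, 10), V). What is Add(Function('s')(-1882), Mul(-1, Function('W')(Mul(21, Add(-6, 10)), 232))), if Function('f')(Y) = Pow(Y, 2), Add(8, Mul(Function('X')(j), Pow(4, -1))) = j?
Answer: -21802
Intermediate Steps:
Function('X')(j) = Add(-32, Mul(4, j))
Function('s')(V) = Mul(11, V) (Function('s')(V) = Add(Mul(10, V), V) = Mul(11, V))
Function('W')(N, S) = Add(784, N, S) (Function('W')(N, S) = Add(Add(N, S), Pow(Add(-32, Mul(4, 1)), 2)) = Add(Add(N, S), Pow(Add(-32, 4), 2)) = Add(Add(N, S), Pow(-28, 2)) = Add(Add(N, S), 784) = Add(784, N, S))
Add(Function('s')(-1882), Mul(-1, Function('W')(Mul(21, Add(-6, 10)), 232))) = Add(Mul(11, -1882), Mul(-1, Add(784, Mul(21, Add(-6, 10)), 232))) = Add(-20702, Mul(-1, Add(784, Mul(21, 4), 232))) = Add(-20702, Mul(-1, Add(784, 84, 232))) = Add(-20702, Mul(-1, 1100)) = Add(-20702, -1100) = -21802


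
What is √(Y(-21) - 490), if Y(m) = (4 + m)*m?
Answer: I*√133 ≈ 11.533*I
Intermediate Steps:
Y(m) = m*(4 + m)
√(Y(-21) - 490) = √(-21*(4 - 21) - 490) = √(-21*(-17) - 490) = √(357 - 490) = √(-133) = I*√133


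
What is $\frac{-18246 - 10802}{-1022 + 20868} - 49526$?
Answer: $- \frac{491461022}{9923} \approx -49527.0$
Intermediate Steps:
$\frac{-18246 - 10802}{-1022 + 20868} - 49526 = - \frac{29048}{19846} - 49526 = \left(-29048\right) \frac{1}{19846} - 49526 = - \frac{14524}{9923} - 49526 = - \frac{491461022}{9923}$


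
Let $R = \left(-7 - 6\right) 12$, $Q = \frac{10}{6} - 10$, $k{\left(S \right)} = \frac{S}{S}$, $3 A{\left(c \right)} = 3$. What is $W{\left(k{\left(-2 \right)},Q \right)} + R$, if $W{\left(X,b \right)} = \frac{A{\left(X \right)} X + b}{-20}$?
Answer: $- \frac{4669}{30} \approx -155.63$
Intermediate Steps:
$A{\left(c \right)} = 1$ ($A{\left(c \right)} = \frac{1}{3} \cdot 3 = 1$)
$k{\left(S \right)} = 1$
$Q = - \frac{25}{3}$ ($Q = 10 \cdot \frac{1}{6} - 10 = \frac{5}{3} - 10 = - \frac{25}{3} \approx -8.3333$)
$R = -156$ ($R = \left(-13\right) 12 = -156$)
$W{\left(X,b \right)} = - \frac{X}{20} - \frac{b}{20}$ ($W{\left(X,b \right)} = \frac{1 X + b}{-20} = \left(X + b\right) \left(- \frac{1}{20}\right) = - \frac{X}{20} - \frac{b}{20}$)
$W{\left(k{\left(-2 \right)},Q \right)} + R = \left(\left(- \frac{1}{20}\right) 1 - - \frac{5}{12}\right) - 156 = \left(- \frac{1}{20} + \frac{5}{12}\right) - 156 = \frac{11}{30} - 156 = - \frac{4669}{30}$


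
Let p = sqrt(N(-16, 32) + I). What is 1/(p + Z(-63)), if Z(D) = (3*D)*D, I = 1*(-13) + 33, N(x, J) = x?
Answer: 1/11909 ≈ 8.3970e-5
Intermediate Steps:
I = 20 (I = -13 + 33 = 20)
Z(D) = 3*D**2
p = 2 (p = sqrt(-16 + 20) = sqrt(4) = 2)
1/(p + Z(-63)) = 1/(2 + 3*(-63)**2) = 1/(2 + 3*3969) = 1/(2 + 11907) = 1/11909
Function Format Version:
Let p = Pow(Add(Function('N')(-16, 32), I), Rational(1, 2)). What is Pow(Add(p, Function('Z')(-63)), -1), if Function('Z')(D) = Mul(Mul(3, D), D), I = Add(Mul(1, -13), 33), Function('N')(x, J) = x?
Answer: Rational(1, 11909) ≈ 8.3970e-5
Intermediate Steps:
I = 20 (I = Add(-13, 33) = 20)
Function('Z')(D) = Mul(3, Pow(D, 2))
p = 2 (p = Pow(Add(-16, 20), Rational(1, 2)) = Pow(4, Rational(1, 2)) = 2)
Pow(Add(p, Function('Z')(-63)), -1) = Pow(Add(2, Mul(3, Pow(-63, 2))), -1) = Pow(Add(2, Mul(3, 3969)), -1) = Pow(Add(2, 11907), -1) = Pow(11909, -1) = Rational(1, 11909)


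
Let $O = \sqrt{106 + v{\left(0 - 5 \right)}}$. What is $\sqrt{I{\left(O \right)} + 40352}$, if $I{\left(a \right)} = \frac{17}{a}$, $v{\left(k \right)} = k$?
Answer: $\frac{\sqrt{411630752 + 1717 \sqrt{101}}}{101} \approx 200.88$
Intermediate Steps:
$O = \sqrt{101}$ ($O = \sqrt{106 + \left(0 - 5\right)} = \sqrt{106 - 5} = \sqrt{101} \approx 10.05$)
$\sqrt{I{\left(O \right)} + 40352} = \sqrt{\frac{17}{\sqrt{101}} + 40352} = \sqrt{17 \frac{\sqrt{101}}{101} + 40352} = \sqrt{\frac{17 \sqrt{101}}{101} + 40352} = \sqrt{40352 + \frac{17 \sqrt{101}}{101}}$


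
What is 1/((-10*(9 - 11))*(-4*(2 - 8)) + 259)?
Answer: 1/739 ≈ 0.0013532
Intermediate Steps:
1/((-10*(9 - 11))*(-4*(2 - 8)) + 259) = 1/((-10*(-2))*(-4*(-6)) + 259) = 1/(20*24 + 259) = 1/(480 + 259) = 1/739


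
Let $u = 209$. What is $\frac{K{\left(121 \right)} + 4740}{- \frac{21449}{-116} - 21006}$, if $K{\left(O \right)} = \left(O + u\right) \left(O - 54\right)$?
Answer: $- \frac{17400}{13493} \approx -1.2896$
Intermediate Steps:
$K{\left(O \right)} = \left(-54 + O\right) \left(209 + O\right)$ ($K{\left(O \right)} = \left(O + 209\right) \left(O - 54\right) = \left(209 + O\right) \left(-54 + O\right) = \left(-54 + O\right) \left(209 + O\right)$)
$\frac{K{\left(121 \right)} + 4740}{- \frac{21449}{-116} - 21006} = \frac{\left(-11286 + 121^{2} + 155 \cdot 121\right) + 4740}{- \frac{21449}{-116} - 21006} = \frac{\left(-11286 + 14641 + 18755\right) + 4740}{\left(-21449\right) \left(- \frac{1}{116}\right) - 21006} = \frac{22110 + 4740}{\frac{21449}{116} - 21006} = \frac{26850}{- \frac{2415247}{116}} = 26850 \left(- \frac{116}{2415247}\right) = - \frac{17400}{13493}$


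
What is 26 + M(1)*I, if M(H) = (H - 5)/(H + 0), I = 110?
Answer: -414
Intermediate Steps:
M(H) = (-5 + H)/H
26 + M(1)*I = 26 + ((-5 + 1)/1)*110 = 26 + (1*(-4))*110 = 26 - 4*110 = 26 - 440 = -414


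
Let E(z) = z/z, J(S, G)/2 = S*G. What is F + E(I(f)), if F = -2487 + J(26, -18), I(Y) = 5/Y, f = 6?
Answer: -3422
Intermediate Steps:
J(S, G) = 2*G*S (J(S, G) = 2*(S*G) = 2*(G*S) = 2*G*S)
E(z) = 1
F = -3423 (F = -2487 + 2*(-18)*26 = -2487 - 936 = -3423)
F + E(I(f)) = -3423 + 1 = -3422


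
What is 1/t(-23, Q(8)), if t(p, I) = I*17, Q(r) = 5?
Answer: 1/85 ≈ 0.011765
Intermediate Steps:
t(p, I) = 17*I
1/t(-23, Q(8)) = 1/(17*5) = 1/85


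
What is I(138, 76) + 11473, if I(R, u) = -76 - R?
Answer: 11259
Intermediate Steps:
I(138, 76) + 11473 = (-76 - 1*138) + 11473 = (-76 - 138) + 11473 = -214 + 11473 = 11259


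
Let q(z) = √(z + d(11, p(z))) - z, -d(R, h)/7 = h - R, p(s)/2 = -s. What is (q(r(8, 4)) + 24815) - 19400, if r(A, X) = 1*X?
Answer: 5411 + √137 ≈ 5422.7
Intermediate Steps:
p(s) = -2*s (p(s) = 2*(-s) = -2*s)
d(R, h) = -7*h + 7*R (d(R, h) = -7*(h - R) = -7*h + 7*R)
r(A, X) = X
q(z) = √(77 + 15*z) - z (q(z) = √(z + (-(-14)*z + 7*11)) - z = √(z + (14*z + 77)) - z = √(z + (77 + 14*z)) - z = √(77 + 15*z) - z)
(q(r(8, 4)) + 24815) - 19400 = ((√(77 + 15*4) - 1*4) + 24815) - 19400 = ((√(77 + 60) - 4) + 24815) - 19400 = ((√137 - 4) + 24815) - 19400 = ((-4 + √137) + 24815) - 19400 = (24811 + √137) - 19400 = 5411 + √137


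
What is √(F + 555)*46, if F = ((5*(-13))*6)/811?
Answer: 46*√364718865/811 ≈ 1083.2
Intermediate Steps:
F = -390/811 (F = -65*6*(1/811) = -390*1/811 = -390/811 ≈ -0.48089)
√(F + 555)*46 = √(-390/811 + 555)*46 = √(449715/811)*46 = (√364718865/811)*46 = 46*√364718865/811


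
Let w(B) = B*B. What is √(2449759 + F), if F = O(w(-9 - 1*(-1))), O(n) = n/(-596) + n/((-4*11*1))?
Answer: 3*√731203872311/1639 ≈ 1565.2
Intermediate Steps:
w(B) = B²
O(n) = -40*n/1639 (O(n) = n*(-1/596) + n/((-44*1)) = -n/596 + n/(-44) = -n/596 + n*(-1/44) = -n/596 - n/44 = -40*n/1639)
F = -2560/1639 (F = -40*(-9 - 1*(-1))²/1639 = -40*(-9 + 1)²/1639 = -40/1639*(-8)² = -40/1639*64 = -2560/1639 ≈ -1.5619)
√(2449759 + F) = √(2449759 - 2560/1639) = √(4015152441/1639) = 3*√731203872311/1639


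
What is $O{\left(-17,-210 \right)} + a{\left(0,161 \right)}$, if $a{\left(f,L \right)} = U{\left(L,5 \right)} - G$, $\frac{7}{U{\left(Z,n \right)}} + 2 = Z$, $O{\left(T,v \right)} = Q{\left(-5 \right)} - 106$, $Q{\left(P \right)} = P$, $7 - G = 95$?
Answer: $- \frac{3650}{159} \approx -22.956$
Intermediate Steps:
$G = -88$ ($G = 7 - 95 = -88$)
$O{\left(T,v \right)} = -111$ ($O{\left(T,v \right)} = -5 - 106 = -111$)
$U{\left(Z,n \right)} = \frac{7}{-2 + Z}$
$a{\left(f,L \right)} = 88 + \frac{7}{-2 + L}$ ($a{\left(f,L \right)} = \frac{7}{-2 + L} - -88 = \frac{7}{-2 + L} + 88 = 88 + \frac{7}{-2 + L}$)
$O{\left(-17,-210 \right)} + a{\left(0,161 \right)} = -111 + \frac{-169 + 88 \cdot 161}{-2 + 161} = -111 + \frac{-169 + 14168}{159} = -111 + \frac{1}{159} \cdot 13999 = -111 + \frac{13999}{159} = - \frac{3650}{159}$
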